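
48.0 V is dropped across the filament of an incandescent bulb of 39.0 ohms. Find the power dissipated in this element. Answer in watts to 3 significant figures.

59.1 W

With V across and R both known, P = V²/R gives the dissipation directly.
P = (48.0 V)² / 39.0 Ω = 59.08 W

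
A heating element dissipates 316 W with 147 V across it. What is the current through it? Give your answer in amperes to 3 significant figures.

2.15 A

Rearranging the power relation for the two known quantities gives I = P / V.
I = 316 / 147 = 2.150 A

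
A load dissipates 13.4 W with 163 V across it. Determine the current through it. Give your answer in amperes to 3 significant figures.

Inverting the appropriate power form: I = P / V.
I = 13.4 / 163 = 0.08221 A

0.0822 A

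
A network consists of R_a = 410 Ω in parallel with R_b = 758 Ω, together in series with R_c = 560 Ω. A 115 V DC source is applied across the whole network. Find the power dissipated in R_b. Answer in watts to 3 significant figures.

1.81 W

First find R_p for the parallel pair, then treat R_p + R_c as a series loop.
R_p = (410×758)/(410+758) = 266.1 Ω
R_total = R_p + 560 = 266.1 + 560 = 826.1 Ω
I = V / R_total = 115 / 826.1 = 0.1392 A
Voltage across the parallel pair: V_p = I × R_p = 0.1392 × 266.1 = 37.04 V
R_b has V_p across it, so P = V_p²/R_b.
P_R_b = (37.04)² / 758 = 1.810 W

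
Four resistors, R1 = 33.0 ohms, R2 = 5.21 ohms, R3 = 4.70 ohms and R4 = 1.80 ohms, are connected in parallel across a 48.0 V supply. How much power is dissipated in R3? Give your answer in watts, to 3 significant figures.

Every branch has 48.0 V across it, so for R3 the power is simply V²/R.
P_R3 = V² / R3 = (48.0)² / 4.70 Ω = 490.2 W

490 W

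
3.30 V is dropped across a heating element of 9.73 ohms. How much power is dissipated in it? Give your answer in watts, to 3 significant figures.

V and R are stated; P = V²/R avoids computing the current.
P = (3.30 V)² / 9.73 Ω = 1.119 W

1.12 W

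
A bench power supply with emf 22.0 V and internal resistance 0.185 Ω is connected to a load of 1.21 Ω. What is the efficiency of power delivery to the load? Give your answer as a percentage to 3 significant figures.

86.7 %

Both r and R carry the same current, so the power split is just the resistance split: η = R/(R+r).
η = R / (R + r) = 1.21 / (1.21 + 0.185) = 0.8674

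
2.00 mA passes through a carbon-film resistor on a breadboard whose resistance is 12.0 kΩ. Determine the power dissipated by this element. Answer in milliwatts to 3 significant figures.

48.0 mW

The current through and the resistance of the element are both given; use P = I²R.
P = (0.002000 A)² × 12000 Ω = 0.04800 W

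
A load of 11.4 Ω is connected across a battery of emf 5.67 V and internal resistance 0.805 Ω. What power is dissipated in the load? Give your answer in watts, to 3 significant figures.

2.46 W

Load and internal resistance form a series loop — compute the loop current, then the load power via I²R.
I = ε / (r + R) = 5.67 / (0.805 + 11.4) = 0.4646 A
P_load = I² R = (0.4646)² × 11.4 = 2.460 W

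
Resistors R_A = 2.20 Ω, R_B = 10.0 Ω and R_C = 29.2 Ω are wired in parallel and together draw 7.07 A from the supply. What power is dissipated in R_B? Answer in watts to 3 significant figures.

14.4 W

We need the common branch voltage; get it from I_total × R_eq, then P = V²/R for the branch.
1/R_eq = 1/2.20 + 1/10.0 + 1/29.2 ⇒ R_eq = 1.698 Ω
V = I_total × R_eq = 7.070 × 1.698 = 12.01 V
P_R_B = V² / R_B = (12.01)² / 10.0 = 14.42 W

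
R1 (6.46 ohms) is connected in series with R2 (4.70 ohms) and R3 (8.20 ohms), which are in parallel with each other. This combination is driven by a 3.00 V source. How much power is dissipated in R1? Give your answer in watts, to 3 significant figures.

0.651 W

Reduce the parallel pair to R_p first; the network is then a simple series string.
R_p = (4.70×8.20)/(4.70+8.20) = 2.988 Ω
R_total = 6.46 + 2.988 = 9.448 Ω
I = V / R_total = 3.00 / 9.448 = 0.3175 A
R1 is in the main series path, so its power is I²R1.
P_R1 = (0.3175)² × 6.46 = 0.6514 W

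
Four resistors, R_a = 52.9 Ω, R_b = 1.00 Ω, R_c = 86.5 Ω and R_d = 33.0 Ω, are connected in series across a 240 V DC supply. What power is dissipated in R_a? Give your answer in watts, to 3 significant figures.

Since the resistors are in series they all carry the loop current I = V/R_total; the power in any one is I²R.
R_total = 52.9 + 1.00 + 86.5 + 33.0 = 173.4 Ω
I = V / R_total = 240 / 173.4 = 1.384 A
P_R_a = I² × R_a = (1.384)² × 52.9 = 101.3 W

101 W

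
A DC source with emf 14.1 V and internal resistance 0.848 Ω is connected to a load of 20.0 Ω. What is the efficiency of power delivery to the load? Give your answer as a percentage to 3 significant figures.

The source delivers εI, of which I²R reaches the load and I²r is lost; since I is common, η = R/(R+r).
η = R / (R + r) = 20.0 / (20.0 + 0.848) = 0.9593

95.9 %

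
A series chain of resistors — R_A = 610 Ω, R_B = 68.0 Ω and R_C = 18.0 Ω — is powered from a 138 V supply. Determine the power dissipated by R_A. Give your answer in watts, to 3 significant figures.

In a series string the same current flows through every resistor — find that current, then P = I²R for the one we want.
R_total = 610 + 68.0 + 18.0 = 696.0 Ω
I = V / R_total = 138 / 696.0 = 0.1983 A
P_R_A = I² × R_A = (0.1983)² × 610 = 23.98 W

24.0 W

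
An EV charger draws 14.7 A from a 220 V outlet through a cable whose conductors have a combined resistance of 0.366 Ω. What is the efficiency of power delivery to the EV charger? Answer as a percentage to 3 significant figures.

97.6 %

The cable carries the full 14.7 A.
P_line = I² R_line = (14.70)² × 0.366 = 79.09 W
P_source = V I = 220 × 14.70 = 3234 W; P_load = 3155 W
η = P_load / P_source = 3155 / 3234 = 0.9755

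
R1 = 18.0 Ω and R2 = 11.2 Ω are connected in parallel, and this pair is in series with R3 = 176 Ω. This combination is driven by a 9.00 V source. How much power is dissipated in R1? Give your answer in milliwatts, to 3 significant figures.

6.41 mW

Combine R1 and R2 into their parallel equivalent first, reducing the network to two series resistors.
R_p = (18.0×11.2)/(18.0+11.2) = 6.904 Ω
R_total = R_p + 176 = 6.904 + 176 = 182.9 Ω
I = V / R_total = 9.00 / 182.9 = 0.04921 A
Voltage across the parallel pair: V_p = I × R_p = 0.04921 × 6.904 = 0.3397 V
R1 sits across V_p; its power is V_p²/R.
P_R1 = (0.3397)² / 18.0 = 0.006412 W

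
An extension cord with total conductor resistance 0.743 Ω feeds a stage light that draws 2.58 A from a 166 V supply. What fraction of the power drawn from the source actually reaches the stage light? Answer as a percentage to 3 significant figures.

The extension cord carries the full 2.58 A.
P_line = I² R_line = (2.580)² × 0.743 = 4.946 W
P_source = V I = 166 × 2.580 = 428.3 W; P_load = 423.3 W
η = P_load / P_source = 423.3 / 428.3 = 0.9885

98.8 %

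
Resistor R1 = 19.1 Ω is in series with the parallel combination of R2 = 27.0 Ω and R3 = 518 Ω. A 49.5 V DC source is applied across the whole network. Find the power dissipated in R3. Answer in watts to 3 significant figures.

Reduce the parallel pair to R_p first; the network is then a simple series string.
R_p = (27.0×518)/(27.0+518) = 25.66 Ω
R_total = 19.1 + 25.66 = 44.76 Ω
I = V / R_total = 49.5 / 44.76 = 1.106 A
Voltage across the parallel pair: V_p = I × R_p = 1.106 × 25.66 = 28.38 V
R3 sees V_p directly, so P = V_p² / R3.
P_R3 = (28.38)² / 518 = 1.555 W

1.55 W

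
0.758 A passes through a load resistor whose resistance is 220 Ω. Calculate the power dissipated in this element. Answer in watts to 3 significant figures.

The current through and the resistance of the element are both given; use P = I²R.
P = (0.7580 A)² × 220 Ω = 126.4 W

126 W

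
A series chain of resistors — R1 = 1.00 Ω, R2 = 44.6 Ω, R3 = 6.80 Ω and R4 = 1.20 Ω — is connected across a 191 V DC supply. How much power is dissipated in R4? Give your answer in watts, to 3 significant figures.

The current is common to all series resistors; compute it, then apply P = I²R for the target.
R_total = 1.00 + 44.6 + 6.80 + 1.20 = 53.60 Ω
I = V / R_total = 191 / 53.60 = 3.563 A
P_R4 = I² × R4 = (3.563)² × 1.20 = 15.24 W

15.2 W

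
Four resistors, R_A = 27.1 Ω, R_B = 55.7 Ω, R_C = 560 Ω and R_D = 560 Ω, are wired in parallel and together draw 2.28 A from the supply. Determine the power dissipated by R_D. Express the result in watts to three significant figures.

Only the total current is stated, so first find the parallel equivalent to get the voltage across the combination.
1/R_eq = 1/27.1 + 1/55.7 + 1/560 + 1/560 ⇒ R_eq = 17.12 Ω
V = I_total × R_eq = 2.280 × 17.12 = 39.02 V
P_R_D = V² / R_D = (39.02)² / 560 = 2.719 W

2.72 W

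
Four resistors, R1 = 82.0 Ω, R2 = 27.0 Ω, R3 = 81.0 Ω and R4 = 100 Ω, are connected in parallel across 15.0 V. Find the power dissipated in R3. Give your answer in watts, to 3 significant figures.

Parallel branches share the same voltage; P = V²/R gives the branch power in one step.
P_R3 = V² / R3 = (15.0)² / 81.0 Ω = 2.778 W

2.78 W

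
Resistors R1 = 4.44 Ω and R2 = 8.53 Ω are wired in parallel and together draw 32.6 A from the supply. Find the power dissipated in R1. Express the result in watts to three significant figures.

2040 W

The branches share the same voltage, but only the total current is given — find V from the equivalent resistance first.
1/R_eq = 1/4.44 + 1/8.53 ⇒ R_eq = 2.920 Ω
V = I_total × R_eq = 32.60 × 2.920 = 95.19 V
P_R1 = V² / R1 = (95.19)² / 4.44 = 2041 W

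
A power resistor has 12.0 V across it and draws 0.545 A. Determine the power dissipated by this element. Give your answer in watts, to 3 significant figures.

V and I are known directly — P = V I, no intermediate step needed.
P = 12.0 V × 0.5450 A = 6.540 W

6.54 W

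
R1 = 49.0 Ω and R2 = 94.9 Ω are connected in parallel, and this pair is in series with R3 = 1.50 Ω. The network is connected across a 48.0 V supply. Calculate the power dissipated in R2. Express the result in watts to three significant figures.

22.2 W

Reduce the parallel combination to a single R_p; the circuit then becomes R_p in series with the remaining resistor.
R_p = (49.0×94.9)/(49.0+94.9) = 32.31 Ω
R_total = R_p + 1.50 = 32.31 + 1.50 = 33.81 Ω
I = V / R_total = 48.0 / 33.81 = 1.419 A
Voltage across the parallel pair: V_p = I × R_p = 1.419 × 32.31 = 45.87 V
R2 sits across V_p; its power is V_p²/R.
P_R2 = (45.87)² / 94.9 = 22.17 W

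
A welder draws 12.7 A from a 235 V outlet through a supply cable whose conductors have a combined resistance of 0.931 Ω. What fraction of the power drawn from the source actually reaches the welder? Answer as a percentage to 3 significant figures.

95.0 %

The supply cable carries the full 12.7 A.
P_line = I² R_line = (12.70)² × 0.931 = 150.2 W
P_source = V I = 235 × 12.70 = 2984 W; P_load = 2834 W
η = P_load / P_source = 2834 / 2984 = 0.9497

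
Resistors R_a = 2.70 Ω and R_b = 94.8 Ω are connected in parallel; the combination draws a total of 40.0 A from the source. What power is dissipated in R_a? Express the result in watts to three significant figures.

We need the common branch voltage; get it from I_total × R_eq, then P = V²/R for the branch.
1/R_eq = 1/2.70 + 1/94.8 ⇒ R_eq = 2.625 Ω
V = I_total × R_eq = 40.00 × 2.625 = 105.0 V
P_R_a = V² / R_a = (105.0)² / 2.70 = 4084 W

4080 W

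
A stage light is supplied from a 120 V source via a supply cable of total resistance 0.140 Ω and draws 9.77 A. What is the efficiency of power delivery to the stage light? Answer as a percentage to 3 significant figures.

98.9 %

The supply cable carries the full 9.77 A.
P_line = I² R_line = (9.770)² × 0.140 = 13.36 W
P_source = V I = 120 × 9.770 = 1172 W; P_load = 1159 W
η = P_load / P_source = 1159 / 1172 = 0.9886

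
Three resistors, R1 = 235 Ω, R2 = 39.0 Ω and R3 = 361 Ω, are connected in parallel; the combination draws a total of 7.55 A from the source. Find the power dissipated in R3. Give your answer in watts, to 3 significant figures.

We need the common branch voltage; get it from I_total × R_eq, then P = V²/R for the branch.
1/R_eq = 1/235 + 1/39.0 + 1/361 ⇒ R_eq = 30.61 Ω
V = I_total × R_eq = 7.550 × 30.61 = 231.1 V
P_R3 = V² / R3 = (231.1)² / 361 = 148.0 W

148 W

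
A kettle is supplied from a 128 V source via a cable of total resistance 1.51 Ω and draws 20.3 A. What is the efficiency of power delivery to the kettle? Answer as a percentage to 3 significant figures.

76.1 %

The cable carries the full 20.3 A.
P_line = I² R_line = (20.30)² × 1.51 = 622.3 W
P_source = V I = 128 × 20.30 = 2598 W; P_load = 1976 W
η = P_load / P_source = 1976 / 2598 = 0.7605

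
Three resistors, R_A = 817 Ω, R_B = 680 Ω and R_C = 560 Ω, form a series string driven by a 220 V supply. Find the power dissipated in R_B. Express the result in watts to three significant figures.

The current is common to all series resistors; compute it, then apply P = I²R for the target.
R_total = 817 + 680 + 560 = 2057 Ω
I = V / R_total = 220 / 2057 = 0.1070 A
P_R_B = I² × R_B = (0.1070)² × 680 = 7.778 W

7.78 W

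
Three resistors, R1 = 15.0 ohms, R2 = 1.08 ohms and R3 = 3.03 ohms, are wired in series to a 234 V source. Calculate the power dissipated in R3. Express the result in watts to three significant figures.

Since the resistors are in series they all carry the loop current I = V/R_total; the power in any one is I²R.
R_total = 15.0 + 1.08 + 3.03 = 19.11 Ω
I = V / R_total = 234 / 19.11 = 12.24 A
P_R3 = I² × R3 = (12.24)² × 3.03 = 454.3 W

454 W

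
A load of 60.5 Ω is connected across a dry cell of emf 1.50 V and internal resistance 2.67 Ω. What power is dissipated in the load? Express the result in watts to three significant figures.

0.0341 W

The internal resistance and the load are in series, so the same I flows through both; get I from ε/(r+R), then I²R for the load.
I = ε / (r + R) = 1.50 / (2.67 + 60.5) = 0.02375 A
P_load = I² R = (0.02375)² × 60.5 = 0.03411 W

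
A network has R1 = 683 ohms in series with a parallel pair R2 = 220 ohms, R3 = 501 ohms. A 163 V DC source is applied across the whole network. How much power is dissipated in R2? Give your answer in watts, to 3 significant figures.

4.04 W

Reduce the parallel pair to R_p first; the network is then a simple series string.
R_p = (220×501)/(220+501) = 152.9 Ω
R_total = 683 + 152.9 = 835.9 Ω
I = V / R_total = 163 / 835.9 = 0.1950 A
Voltage across the parallel pair: V_p = I × R_p = 0.1950 × 152.9 = 29.81 V
R2 sees V_p directly, so P = V_p² / R2.
P_R2 = (29.81)² / 220 = 4.039 W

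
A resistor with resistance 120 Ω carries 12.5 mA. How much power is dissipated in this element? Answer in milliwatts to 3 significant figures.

With I and R stated, P = I²R applies in one step.
P = (0.01250 A)² × 120 Ω = 0.01875 W

18.8 mW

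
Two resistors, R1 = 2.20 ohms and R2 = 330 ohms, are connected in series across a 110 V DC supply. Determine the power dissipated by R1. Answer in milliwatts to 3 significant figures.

Every series element carries the same I. Get I from the total resistance, then P = I² × R1.
R_total = 2.20 + 330 = 332.2 Ω
I = V / R_total = 110 / 332.2 = 0.3311 A
P_R1 = I² × R1 = (0.3311)² × 2.20 = 0.2412 W

241 mW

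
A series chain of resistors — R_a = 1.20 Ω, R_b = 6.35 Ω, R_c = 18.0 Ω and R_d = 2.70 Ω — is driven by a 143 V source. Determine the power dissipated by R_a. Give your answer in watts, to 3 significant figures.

30.7 W

In a series string the same current flows through every resistor — find that current, then P = I²R for the one we want.
R_total = 1.20 + 6.35 + 18.0 + 2.70 = 28.25 Ω
I = V / R_total = 143 / 28.25 = 5.062 A
P_R_a = I² × R_a = (5.062)² × 1.20 = 30.75 W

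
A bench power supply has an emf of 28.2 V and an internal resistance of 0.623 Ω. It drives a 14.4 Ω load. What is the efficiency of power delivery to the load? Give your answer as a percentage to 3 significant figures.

Efficiency is P_load / P_total. With a series r and R sharing the same I, P = I²R for each, so η = R/(R+r).
η = R / (R + r) = 14.4 / (14.4 + 0.623) = 0.9585

95.9 %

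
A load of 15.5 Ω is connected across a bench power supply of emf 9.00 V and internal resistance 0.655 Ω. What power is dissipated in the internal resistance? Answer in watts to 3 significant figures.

Internal loss is I²r, with I set by the total series resistance r+R.
I = ε / (r + R) = 9.00 / (0.655 + 15.5) = 0.5571 A
P_int = I² r = (0.5571)² × 0.655 = 0.2033 W

0.203 W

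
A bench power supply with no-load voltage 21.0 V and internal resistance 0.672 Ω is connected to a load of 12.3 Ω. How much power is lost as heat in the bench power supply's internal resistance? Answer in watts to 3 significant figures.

1.76 W

The source's internal resistance is just another series element carrying I; its dissipation is I²r.
I = ε / (r + R) = 21.0 / (0.672 + 12.3) = 1.619 A
P_int = I² r = (1.619)² × 0.672 = 1.761 W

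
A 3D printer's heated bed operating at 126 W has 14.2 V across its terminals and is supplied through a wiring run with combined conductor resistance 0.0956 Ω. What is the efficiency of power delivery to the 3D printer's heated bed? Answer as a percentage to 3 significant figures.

94.4 %

I = P / V = 126 / 14.2 = 8.873 A through the wiring run.
P_line = I² R_line = (8.873)² × 0.0956 = 7.527 W
P_source = P_load + P_line = 126.0 + 7.527 = 133.5 W
η = P_load / P_source = 126.0 / 133.5 = 0.9436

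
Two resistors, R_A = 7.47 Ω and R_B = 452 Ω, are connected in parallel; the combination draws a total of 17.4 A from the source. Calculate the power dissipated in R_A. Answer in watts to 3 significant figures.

Parallel branches share V, not I — compute V via R_eq, then use V²/R for the target branch.
1/R_eq = 1/7.47 + 1/452 ⇒ R_eq = 7.349 Ω
V = I_total × R_eq = 17.40 × 7.349 = 127.9 V
P_R_A = V² / R_A = (127.9)² / 7.47 = 2189 W

2190 W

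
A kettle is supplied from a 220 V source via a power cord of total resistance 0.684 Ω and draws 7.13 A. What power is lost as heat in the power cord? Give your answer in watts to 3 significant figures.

34.8 W

Line loss is just I²R for the cable — we know both I and R_line directly.
The power cord carries the full 7.13 A.
P_line = I² R_line = (7.130)² × 0.684 = 34.77 W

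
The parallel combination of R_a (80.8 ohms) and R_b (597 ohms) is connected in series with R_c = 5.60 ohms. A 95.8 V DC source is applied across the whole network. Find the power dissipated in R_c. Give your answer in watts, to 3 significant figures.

Reduce the parallel combination to a single R_p; the circuit then becomes R_p in series with the remaining resistor.
R_p = (80.8×597)/(80.8+597) = 71.17 Ω
R_total = R_p + 5.60 = 71.17 + 5.60 = 76.77 Ω
I = V / R_total = 95.8 / 76.77 = 1.248 A
R_c carries the full series current, so P = I²R.
P_R_c = (1.248)² × 5.60 = 8.721 W

8.72 W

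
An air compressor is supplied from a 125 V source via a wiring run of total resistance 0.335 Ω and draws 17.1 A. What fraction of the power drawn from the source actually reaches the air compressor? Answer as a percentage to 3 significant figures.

95.4 %

The wiring run carries the full 17.1 A.
P_line = I² R_line = (17.10)² × 0.335 = 97.96 W
P_source = V I = 125 × 17.10 = 2138 W; P_load = 2040 W
η = P_load / P_source = 2040 / 2138 = 0.9542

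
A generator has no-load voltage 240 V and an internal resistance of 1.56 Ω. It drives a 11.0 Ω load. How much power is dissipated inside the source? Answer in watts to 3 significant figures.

r is in series with the load, so it carries the full circuit current — the loss in it is I²r.
I = ε / (r + R) = 240 / (1.56 + 11.0) = 19.11 A
P_int = I² r = (19.11)² × 1.56 = 569.6 W

570 W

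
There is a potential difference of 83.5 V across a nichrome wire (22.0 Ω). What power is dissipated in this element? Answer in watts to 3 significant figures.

V and R are stated; P = V²/R avoids computing the current.
P = (83.5 V)² / 22.0 Ω = 316.9 W

317 W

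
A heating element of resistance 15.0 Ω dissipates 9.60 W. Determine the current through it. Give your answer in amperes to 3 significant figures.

0.800 A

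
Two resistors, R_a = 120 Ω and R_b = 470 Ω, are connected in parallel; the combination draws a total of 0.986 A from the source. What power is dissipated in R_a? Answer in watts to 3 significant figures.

Only the total current is stated, so first find the parallel equivalent to get the voltage across the combination.
1/R_eq = 1/120 + 1/470 ⇒ R_eq = 95.59 Ω
V = I_total × R_eq = 0.9860 × 95.59 = 94.25 V
P_R_a = V² / R_a = (94.25)² / 120 = 74.03 W

74.0 W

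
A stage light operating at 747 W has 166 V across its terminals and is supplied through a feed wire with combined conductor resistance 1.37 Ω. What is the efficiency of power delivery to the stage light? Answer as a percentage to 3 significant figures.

96.4 %

I = P / V = 747 / 166 = 4.500 A through the feed wire.
P_line = I² R_line = (4.500)² × 1.37 = 27.74 W
P_source = P_load + P_line = 747.0 + 27.74 = 774.7 W
η = P_load / P_source = 747.0 / 774.7 = 0.9642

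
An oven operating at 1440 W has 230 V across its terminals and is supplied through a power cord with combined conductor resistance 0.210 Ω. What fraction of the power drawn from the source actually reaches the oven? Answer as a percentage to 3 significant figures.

I = P / V = 1440 / 230 = 6.261 A through the power cord.
P_line = I² R_line = (6.261)² × 0.210 = 8.232 W
P_source = P_load + P_line = 1440 + 8.232 = 1448 W
η = P_load / P_source = 1440 / 1448 = 0.9943

99.4 %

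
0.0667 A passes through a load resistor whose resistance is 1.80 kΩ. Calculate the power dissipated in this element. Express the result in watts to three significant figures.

With I and R stated, P = I²R applies in one step.
P = (0.06670 A)² × 1800 Ω = 8.008 W

8.01 W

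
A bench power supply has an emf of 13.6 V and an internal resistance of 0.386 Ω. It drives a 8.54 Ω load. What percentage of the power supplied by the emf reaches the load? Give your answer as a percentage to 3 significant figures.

95.7 %

Both r and R carry the same current, so the power split is just the resistance split: η = R/(R+r).
η = R / (R + r) = 8.54 / (8.54 + 0.386) = 0.9568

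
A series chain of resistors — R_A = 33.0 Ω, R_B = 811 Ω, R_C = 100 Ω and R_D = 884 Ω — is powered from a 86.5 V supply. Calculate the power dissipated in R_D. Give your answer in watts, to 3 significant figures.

1.98 W

In a series string the same current flows through every resistor — find that current, then P = I²R for the one we want.
R_total = 33.0 + 811 + 100 + 884 = 1828 Ω
I = V / R_total = 86.5 / 1828 = 0.04732 A
P_R_D = I² × R_D = (0.04732)² × 884 = 1.979 W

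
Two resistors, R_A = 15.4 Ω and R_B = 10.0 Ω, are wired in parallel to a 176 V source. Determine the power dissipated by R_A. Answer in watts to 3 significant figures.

Parallel branches share the same voltage; P = V²/R gives the branch power in one step.
P_R_A = V² / R_A = (176)² / 15.4 Ω = 2011 W

2010 W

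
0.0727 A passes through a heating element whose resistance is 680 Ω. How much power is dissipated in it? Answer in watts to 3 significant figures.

3.59 W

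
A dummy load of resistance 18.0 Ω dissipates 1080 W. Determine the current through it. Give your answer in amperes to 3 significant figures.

7.75 A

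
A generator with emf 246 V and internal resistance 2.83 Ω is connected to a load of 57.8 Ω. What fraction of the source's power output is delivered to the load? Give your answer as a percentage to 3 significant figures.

95.3 %

The source delivers εI, of which I²R reaches the load and I²r is lost; since I is common, η = R/(R+r).
η = R / (R + r) = 57.8 / (57.8 + 2.83) = 0.9533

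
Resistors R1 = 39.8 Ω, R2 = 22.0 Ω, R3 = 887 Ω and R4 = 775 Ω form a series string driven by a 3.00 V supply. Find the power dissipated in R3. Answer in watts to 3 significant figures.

In a series string the same current flows through every resistor — find that current, then P = I²R for the one we want.
R_total = 39.8 + 22.0 + 887 + 775 = 1724 Ω
I = V / R_total = 3.00 / 1724 = 0.001740 A
P_R3 = I² × R3 = (0.001740)² × 887 = 0.002687 W

0.00269 W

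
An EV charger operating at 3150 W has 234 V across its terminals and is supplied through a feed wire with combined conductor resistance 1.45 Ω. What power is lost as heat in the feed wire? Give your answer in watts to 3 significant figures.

Line loss is just I²R for the cable — we know both I and R_line directly.
I = P / V = 3150 / 234 = 13.46 A through the feed wire.
P_line = I² R_line = (13.46)² × 1.45 = 262.8 W

263 W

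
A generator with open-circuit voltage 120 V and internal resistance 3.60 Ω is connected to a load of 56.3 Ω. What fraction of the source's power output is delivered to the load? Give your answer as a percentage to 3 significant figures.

94.0 %

Both r and R carry the same current, so the power split is just the resistance split: η = R/(R+r).
η = R / (R + r) = 56.3 / (56.3 + 3.60) = 0.9399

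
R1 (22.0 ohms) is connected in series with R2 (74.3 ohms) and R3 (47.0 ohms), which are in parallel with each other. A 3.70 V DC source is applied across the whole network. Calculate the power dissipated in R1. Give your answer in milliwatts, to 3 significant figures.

117 mW

Reduce the parallel pair to R_p first; the network is then a simple series string.
R_p = (74.3×47.0)/(74.3+47.0) = 28.79 Ω
R_total = 22.0 + 28.79 = 50.79 Ω
I = V / R_total = 3.70 / 50.79 = 0.07285 A
The full supply current passes through R1: P = I²R.
P_R1 = (0.07285)² × 22.0 = 0.1168 W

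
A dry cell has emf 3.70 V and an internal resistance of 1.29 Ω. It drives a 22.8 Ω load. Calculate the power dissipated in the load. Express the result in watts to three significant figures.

The internal resistance and the load are in series, so the same I flows through both; get I from ε/(r+R), then I²R for the load.
I = ε / (r + R) = 3.70 / (1.29 + 22.8) = 0.1536 A
P_load = I² R = (0.1536)² × 22.8 = 0.5379 W

0.538 W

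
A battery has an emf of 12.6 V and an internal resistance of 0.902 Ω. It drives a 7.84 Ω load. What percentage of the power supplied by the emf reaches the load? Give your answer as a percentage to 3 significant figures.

89.7 %

Efficiency is P_load / P_total. With a series r and R sharing the same I, P = I²R for each, so η = R/(R+r).
η = R / (R + r) = 7.84 / (7.84 + 0.902) = 0.8968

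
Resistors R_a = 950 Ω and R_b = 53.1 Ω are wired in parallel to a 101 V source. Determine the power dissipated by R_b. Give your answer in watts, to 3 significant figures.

Each parallel branch sees the full supply voltage, so P = V²/R applies directly to the target branch.
P_R_b = V² / R_b = (101)² / 53.1 Ω = 192.1 W

192 W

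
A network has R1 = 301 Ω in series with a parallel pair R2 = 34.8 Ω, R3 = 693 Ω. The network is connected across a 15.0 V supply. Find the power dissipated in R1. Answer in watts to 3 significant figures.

0.607 W

Collapse R2‖R3 to a single equivalent, reducing the network to two series elements.
R_p = (34.8×693)/(34.8+693) = 33.14 Ω
R_total = 301 + 33.14 = 334.1 Ω
I = V / R_total = 15.0 / 334.1 = 0.04489 A
All the current flows through R1; use P = I²R.
P_R1 = (0.04489)² × 301 = 0.6066 W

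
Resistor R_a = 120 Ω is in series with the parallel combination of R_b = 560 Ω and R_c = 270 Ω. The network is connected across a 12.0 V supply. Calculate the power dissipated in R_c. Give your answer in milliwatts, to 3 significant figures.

194 mW

Reduce the parallel pair to R_p first; the network is then a simple series string.
R_p = (560×270)/(560+270) = 182.2 Ω
R_total = 120 + 182.2 = 302.2 Ω
I = V / R_total = 12.0 / 302.2 = 0.03971 A
Voltage across the parallel pair: V_p = I × R_p = 0.03971 × 182.2 = 7.234 V
With V_p across R_c, its power is V_p²/R_c.
P_R_c = (7.234)² / 270 = 0.1938 W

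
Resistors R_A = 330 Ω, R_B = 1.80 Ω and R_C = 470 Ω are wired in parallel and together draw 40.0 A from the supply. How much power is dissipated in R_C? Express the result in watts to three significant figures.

10.8 W

Only the total current is stated, so first find the parallel equivalent to get the voltage across the combination.
1/R_eq = 1/330 + 1/1.80 + 1/470 ⇒ R_eq = 1.783 Ω
V = I_total × R_eq = 40.00 × 1.783 = 71.34 V
P_R_C = V² / R_C = (71.34)² / 470 = 10.83 W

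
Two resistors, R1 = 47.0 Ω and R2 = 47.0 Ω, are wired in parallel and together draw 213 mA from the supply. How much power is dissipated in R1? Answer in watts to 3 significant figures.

0.533 W

Only the total current is stated, so first find the parallel equivalent to get the voltage across the combination.
1/R_eq = 1/47.0 + 1/47.0 ⇒ R_eq = 23.50 Ω
V = I_total × R_eq = 0.2130 × 23.50 = 5.005 V
P_R1 = V² / R1 = (5.005)² / 47.0 = 0.5331 W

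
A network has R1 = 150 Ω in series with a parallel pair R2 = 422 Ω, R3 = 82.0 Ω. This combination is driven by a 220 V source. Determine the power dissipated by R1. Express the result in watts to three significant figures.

152 W

First combine the parallel branches into one equivalent R_p, then R1 + R_p is a series pair.
R_p = (422×82.0)/(422+82.0) = 68.66 Ω
R_total = 150 + 68.66 = 218.7 Ω
I = V / R_total = 220 / 218.7 = 1.006 A
The full supply current passes through R1: P = I²R.
P_R1 = (1.006)² × 150 = 151.8 W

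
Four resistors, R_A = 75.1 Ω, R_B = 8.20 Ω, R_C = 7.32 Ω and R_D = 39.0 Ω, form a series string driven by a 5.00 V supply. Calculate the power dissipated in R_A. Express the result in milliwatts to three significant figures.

112 mW

Since the resistors are in series they all carry the loop current I = V/R_total; the power in any one is I²R.
R_total = 75.1 + 8.20 + 7.32 + 39.0 = 129.6 Ω
I = V / R_total = 5.00 / 129.6 = 0.03857 A
P_R_A = I² × R_A = (0.03857)² × 75.1 = 0.1117 W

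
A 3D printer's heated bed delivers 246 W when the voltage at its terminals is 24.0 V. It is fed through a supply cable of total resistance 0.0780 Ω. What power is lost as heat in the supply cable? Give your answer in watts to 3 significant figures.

8.19 W

The supply cable is a series resistance carrying the load current; its dissipation is I²R_line.
I = P / V = 246 / 24.0 = 10.25 A through the supply cable.
P_line = I² R_line = (10.25)² × 0.0780 = 8.195 W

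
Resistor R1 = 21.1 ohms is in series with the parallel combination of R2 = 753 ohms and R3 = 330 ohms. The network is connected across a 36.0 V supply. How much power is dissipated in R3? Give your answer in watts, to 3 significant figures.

3.29 W

Replace R2 and R3 with their parallel equivalent so the circuit becomes R1 in series with R_p.
R_p = (753×330)/(753+330) = 229.4 Ω
R_total = 21.1 + 229.4 = 250.5 Ω
I = V / R_total = 36.0 / 250.5 = 0.1437 A
Voltage across the parallel pair: V_p = I × R_p = 0.1437 × 229.4 = 32.97 V
With V_p across R3, its power is V_p²/R3.
P_R3 = (32.97)² / 330 = 3.294 W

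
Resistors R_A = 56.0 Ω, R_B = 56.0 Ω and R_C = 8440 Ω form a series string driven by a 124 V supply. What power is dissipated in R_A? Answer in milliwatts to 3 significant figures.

11.8 mW

Every series element carries the same I. Get I from the total resistance, then P = I² × R_A.
R_total = 56.0 + 56.0 + 8440 = 8552 Ω
I = V / R_total = 124 / 8552 = 0.01450 A
P_R_A = I² × R_A = (0.01450)² × 56.0 = 0.01177 W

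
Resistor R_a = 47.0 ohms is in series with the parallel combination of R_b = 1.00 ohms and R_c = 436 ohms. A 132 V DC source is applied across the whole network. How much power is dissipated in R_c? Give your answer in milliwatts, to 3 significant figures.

Reduce the parallel pair to R_p first; the network is then a simple series string.
R_p = (1.00×436)/(1.00+436) = 0.9977 Ω
R_total = 47.0 + 0.9977 = 48.00 Ω
I = V / R_total = 132 / 48.00 = 2.750 A
Voltage across the parallel pair: V_p = I × R_p = 2.750 × 0.9977 = 2.744 V
With V_p across R_c, its power is V_p²/R_c.
P_R_c = (2.744)² / 436 = 0.01727 W

17.3 mW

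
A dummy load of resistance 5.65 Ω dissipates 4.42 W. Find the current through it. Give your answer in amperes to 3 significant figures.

Inverting the appropriate power form: I = √(P / R).
I = √(4.42 / 5.65) = 0.8845 A

0.884 A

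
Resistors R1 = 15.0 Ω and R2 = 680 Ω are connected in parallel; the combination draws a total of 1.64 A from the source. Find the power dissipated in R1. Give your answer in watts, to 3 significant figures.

38.6 W

Only the total current is stated, so first find the parallel equivalent to get the voltage across the combination.
1/R_eq = 1/15.0 + 1/680 ⇒ R_eq = 14.68 Ω
V = I_total × R_eq = 1.640 × 14.68 = 24.07 V
P_R1 = V² / R1 = (24.07)² / 15.0 = 38.62 W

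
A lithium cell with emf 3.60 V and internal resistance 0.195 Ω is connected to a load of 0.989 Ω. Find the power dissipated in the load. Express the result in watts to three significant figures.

The internal resistance and the load are in series, so the same I flows through both; get I from ε/(r+R), then I²R for the load.
I = ε / (r + R) = 3.60 / (0.195 + 0.989) = 3.041 A
P_load = I² R = (3.041)² × 0.989 = 9.143 W

9.14 W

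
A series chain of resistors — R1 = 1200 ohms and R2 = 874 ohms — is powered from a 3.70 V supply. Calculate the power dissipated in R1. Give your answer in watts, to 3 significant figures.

0.00382 W

Series elements share the same current, so find I first, then use P = I²R.
R_total = 1200 + 874 = 2074 Ω
I = V / R_total = 3.70 / 2074 = 0.001784 A
P_R1 = I² × R1 = (0.001784)² × 1200 = 0.003819 W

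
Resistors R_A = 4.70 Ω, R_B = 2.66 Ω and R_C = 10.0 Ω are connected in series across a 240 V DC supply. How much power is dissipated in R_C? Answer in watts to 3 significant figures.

1910 W

Since the resistors are in series they all carry the loop current I = V/R_total; the power in any one is I²R.
R_total = 4.70 + 2.66 + 10.0 = 17.36 Ω
I = V / R_total = 240 / 17.36 = 13.82 A
P_R_C = I² × R_C = (13.82)² × 10.0 = 1911 W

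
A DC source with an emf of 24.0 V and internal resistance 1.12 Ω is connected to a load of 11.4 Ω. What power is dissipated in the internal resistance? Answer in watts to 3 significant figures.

4.12 W

The internal resistance carries the same current as the load; P_int = I²r.
I = ε / (r + R) = 24.0 / (1.12 + 11.4) = 1.917 A
P_int = I² r = (1.917)² × 1.12 = 4.116 W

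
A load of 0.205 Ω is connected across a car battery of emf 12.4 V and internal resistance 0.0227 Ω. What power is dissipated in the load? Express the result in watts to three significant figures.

Load and internal resistance form a series loop — compute the loop current, then the load power via I²R.
I = ε / (r + R) = 12.4 / (0.0227 + 0.205) = 54.46 A
P_load = I² R = (54.46)² × 0.205 = 608.0 W

608 W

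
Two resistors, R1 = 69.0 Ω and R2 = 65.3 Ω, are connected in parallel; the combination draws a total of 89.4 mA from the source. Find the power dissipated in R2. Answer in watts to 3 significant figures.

0.138 W

The branches share the same voltage, but only the total current is given — find V from the equivalent resistance first.
1/R_eq = 1/69.0 + 1/65.3 ⇒ R_eq = 33.55 Ω
V = I_total × R_eq = 0.08940 × 33.55 = 2.999 V
P_R2 = V² / R2 = (2.999)² / 65.3 = 0.1378 W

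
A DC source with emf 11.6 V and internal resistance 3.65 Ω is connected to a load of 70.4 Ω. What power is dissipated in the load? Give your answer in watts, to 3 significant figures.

1.73 W

With r and R in series, I = ε/(r+R); the load dissipates I²R.
I = ε / (r + R) = 11.6 / (3.65 + 70.4) = 0.1567 A
P_load = I² R = (0.1567)² × 70.4 = 1.728 W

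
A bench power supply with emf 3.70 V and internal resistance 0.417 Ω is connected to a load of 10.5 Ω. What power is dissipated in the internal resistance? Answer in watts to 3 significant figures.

0.0479 W

r is in series with the load, so it carries the full circuit current — the loss in it is I²r.
I = ε / (r + R) = 3.70 / (0.417 + 10.5) = 0.3389 A
P_int = I² r = (0.3389)² × 0.417 = 0.04790 W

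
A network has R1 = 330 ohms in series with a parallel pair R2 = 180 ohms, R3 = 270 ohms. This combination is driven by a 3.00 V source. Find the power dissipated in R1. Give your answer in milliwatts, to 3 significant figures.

Replace R2 and R3 with their parallel equivalent so the circuit becomes R1 in series with R_p.
R_p = (180×270)/(180+270) = 108.0 Ω
R_total = 330 + 108.0 = 438.0 Ω
I = V / R_total = 3.00 / 438.0 = 0.006849 A
R1 is in the main series path, so its power is I²R1.
P_R1 = (0.006849)² × 330 = 0.01548 W

15.5 mW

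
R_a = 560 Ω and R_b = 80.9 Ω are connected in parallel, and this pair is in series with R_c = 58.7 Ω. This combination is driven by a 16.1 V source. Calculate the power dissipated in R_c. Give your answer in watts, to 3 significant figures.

Combine R_a and R_b into their parallel equivalent first, reducing the network to two series resistors.
R_p = (560×80.9)/(560+80.9) = 70.69 Ω
R_total = R_p + 58.7 = 70.69 + 58.7 = 129.4 Ω
I = V / R_total = 16.1 / 129.4 = 0.1244 A
R_c carries the full series current, so P = I²R.
P_R_c = (0.1244)² × 58.7 = 0.9089 W

0.909 W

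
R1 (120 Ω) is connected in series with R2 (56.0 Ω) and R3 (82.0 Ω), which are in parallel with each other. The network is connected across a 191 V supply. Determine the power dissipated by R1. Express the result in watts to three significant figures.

186 W

Collapse R2‖R3 to a single equivalent, reducing the network to two series elements.
R_p = (56.0×82.0)/(56.0+82.0) = 33.28 Ω
R_total = 120 + 33.28 = 153.3 Ω
I = V / R_total = 191 / 153.3 = 1.246 A
R1 is in the main series path, so its power is I²R1.
P_R1 = (1.246)² × 120 = 186.3 W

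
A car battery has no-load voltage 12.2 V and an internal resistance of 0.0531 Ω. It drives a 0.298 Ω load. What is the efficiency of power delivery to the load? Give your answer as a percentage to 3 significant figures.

84.9 %

The source delivers εI, of which I²R reaches the load and I²r is lost; since I is common, η = R/(R+r).
η = R / (R + r) = 0.298 / (0.298 + 0.0531) = 0.8488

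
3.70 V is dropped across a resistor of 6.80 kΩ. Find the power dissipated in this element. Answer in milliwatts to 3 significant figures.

With V across and R both known, P = V²/R gives the dissipation directly.
P = (3.70 V)² / 6800 Ω = 0.002013 W

2.01 mW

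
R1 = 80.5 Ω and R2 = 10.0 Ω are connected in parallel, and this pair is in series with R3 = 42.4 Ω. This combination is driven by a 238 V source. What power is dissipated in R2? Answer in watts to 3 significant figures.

Collapse the R1‖R2 pair into one equivalent R_p; then R_p and R3 form a series string.
R_p = (80.5×10.0)/(80.5+10.0) = 8.895 Ω
R_total = R_p + 42.4 = 8.895 + 42.4 = 51.30 Ω
I = V / R_total = 238 / 51.30 = 4.640 A
Voltage across the parallel pair: V_p = I × R_p = 4.640 × 8.895 = 41.27 V
Use P = V²/R for R2 with V = V_p.
P_R2 = (41.27)² / 10.0 = 170.3 W

170 W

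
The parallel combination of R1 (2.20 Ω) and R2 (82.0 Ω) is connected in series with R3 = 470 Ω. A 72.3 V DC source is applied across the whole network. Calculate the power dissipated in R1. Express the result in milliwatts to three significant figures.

Collapse the R1‖R2 pair into one equivalent R_p; then R_p and R3 form a series string.
R_p = (2.20×82.0)/(2.20+82.0) = 2.143 Ω
R_total = R_p + 470 = 2.143 + 470 = 472.1 Ω
I = V / R_total = 72.3 / 472.1 = 0.1531 A
Voltage across the parallel pair: V_p = I × R_p = 0.1531 × 2.143 = 0.3281 V
R1 has V_p across it, so P = V_p²/R1.
P_R1 = (0.3281)² / 2.20 = 0.04893 W

48.9 mW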